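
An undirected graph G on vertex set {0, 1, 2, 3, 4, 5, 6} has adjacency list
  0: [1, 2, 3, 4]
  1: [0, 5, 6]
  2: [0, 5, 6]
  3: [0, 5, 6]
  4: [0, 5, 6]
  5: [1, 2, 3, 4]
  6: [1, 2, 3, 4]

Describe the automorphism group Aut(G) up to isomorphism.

The vertices split by degree into {0, 5, 6} (degree 4) and {1, 2, 3, 4} (degree 3); every edge runs between the two parts, so G is the complete bipartite graph K_{3,4}. Automorphisms preserve the bipartition setwise (since the parts differ in size) and act as S_4 × S_3 within it; |Aut| = 144.

S_4 × S_3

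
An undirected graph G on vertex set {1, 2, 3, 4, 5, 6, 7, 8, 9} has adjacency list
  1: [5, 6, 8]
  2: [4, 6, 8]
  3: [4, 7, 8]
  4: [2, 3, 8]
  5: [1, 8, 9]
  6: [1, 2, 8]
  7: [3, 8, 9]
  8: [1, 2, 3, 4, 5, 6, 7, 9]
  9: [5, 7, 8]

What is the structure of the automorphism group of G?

the dihedral group of order 16

Vertex 8 is the unique vertex of degree 8; the remaining 8 vertices each have degree 3 and induce a cycle, so G is the wheel on 9 vertices with hub 8. Every automorphism fixes the hub and acts on the rim 8-cycle, so Aut(G) ≅ Aut(C_8) = D_8 of order 16.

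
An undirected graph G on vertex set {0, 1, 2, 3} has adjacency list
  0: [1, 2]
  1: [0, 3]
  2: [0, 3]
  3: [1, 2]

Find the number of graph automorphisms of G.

G is 2-regular and connected on 4 vertices, i.e. the cycle C_4. The automorphisms of the 4-cycle are exactly the symmetries of a regular 4-gon: the dihedral group D_4, |D_4| = 8.

8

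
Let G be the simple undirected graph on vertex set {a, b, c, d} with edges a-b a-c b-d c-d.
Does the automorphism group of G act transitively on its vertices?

Every vertex has degree 2 and the graph is connected, so G is the 4-cycle C_4. The automorphisms of the 4-cycle are exactly the symmetries of a regular 4-gon: the dihedral group D_4, |D_4| = 8. This group acts transitively on the 4 vertices.

Yes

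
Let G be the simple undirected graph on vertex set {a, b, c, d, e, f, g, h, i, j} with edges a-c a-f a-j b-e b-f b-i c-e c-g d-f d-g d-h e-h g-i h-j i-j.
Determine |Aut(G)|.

G is 3-regular on 10 vertices with no triangles and no 4-cycles (girth 5): this is the Petersen graph. Viewing the Petersen graph as the Kneser graph K(5,2) — vertices are 2-subsets of {1,…,5}, edges join disjoint pairs — its automorphisms are exactly the permutations of the 5-element set, so Aut ≅ S_5 of order 120.

120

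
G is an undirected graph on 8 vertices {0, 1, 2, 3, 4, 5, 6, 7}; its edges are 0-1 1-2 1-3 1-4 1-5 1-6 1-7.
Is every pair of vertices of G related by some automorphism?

No

Vertex 1 is the only vertex of degree 7, so every automorphism fixes it; G is not vertex-transitive.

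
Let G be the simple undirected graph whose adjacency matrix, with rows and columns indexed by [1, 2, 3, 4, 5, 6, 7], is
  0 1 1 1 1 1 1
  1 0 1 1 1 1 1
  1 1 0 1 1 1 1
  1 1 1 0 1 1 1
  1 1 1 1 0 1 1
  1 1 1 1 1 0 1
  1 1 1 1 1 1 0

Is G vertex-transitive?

All 7 vertices are pairwise adjacent: G = K_7. Every bijection on the vertex set is an automorphism of K_7; hence Aut(K_7) ≅ S_7, order 5040. This group acts transitively on the 7 vertices.

Yes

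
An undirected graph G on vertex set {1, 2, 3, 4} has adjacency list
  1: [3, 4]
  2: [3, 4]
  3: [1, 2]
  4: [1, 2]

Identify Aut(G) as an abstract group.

the dihedral group of order 8

G is 2-regular and connected on 4 vertices, i.e. the cycle C_4. C_4 has 4 rotations and 4 reflections, so Aut(C_4) ≅ D_4 of order 8.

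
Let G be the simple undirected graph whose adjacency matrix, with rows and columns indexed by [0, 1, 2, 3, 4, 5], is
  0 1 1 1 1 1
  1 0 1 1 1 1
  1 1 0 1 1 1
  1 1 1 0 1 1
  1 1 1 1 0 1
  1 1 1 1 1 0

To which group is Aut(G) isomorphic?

All 6 vertices are pairwise adjacent: G = K_6. Every bijection on the vertex set is an automorphism of K_6; hence Aut(K_6) ≅ S_6, order 720.

the symmetric group on 6 letters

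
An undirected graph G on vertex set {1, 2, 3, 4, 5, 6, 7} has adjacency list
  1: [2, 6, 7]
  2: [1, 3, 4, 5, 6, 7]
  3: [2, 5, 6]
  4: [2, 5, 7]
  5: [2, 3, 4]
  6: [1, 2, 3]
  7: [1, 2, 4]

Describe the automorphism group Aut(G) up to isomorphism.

Vertex 2 is the unique vertex of degree 6; the remaining 6 vertices each have degree 3 and induce a cycle, so G is the wheel on 7 vertices with hub 2. With the hub fixed, the remaining symmetry is that of the rim cycle C_6, giving the dihedral group D_6.

D_6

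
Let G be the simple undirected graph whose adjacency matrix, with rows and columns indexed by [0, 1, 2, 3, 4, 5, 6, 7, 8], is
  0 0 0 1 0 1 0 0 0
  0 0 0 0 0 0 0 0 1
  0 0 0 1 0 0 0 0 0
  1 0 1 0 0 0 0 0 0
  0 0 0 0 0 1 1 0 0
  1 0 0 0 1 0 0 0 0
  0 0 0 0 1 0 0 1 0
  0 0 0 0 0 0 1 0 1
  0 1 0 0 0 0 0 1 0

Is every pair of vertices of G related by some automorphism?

No

Automorphisms preserve degree, but G has vertices of degree 1 and vertices of degree 2; no automorphism maps one to the other, so G is not vertex-transitive.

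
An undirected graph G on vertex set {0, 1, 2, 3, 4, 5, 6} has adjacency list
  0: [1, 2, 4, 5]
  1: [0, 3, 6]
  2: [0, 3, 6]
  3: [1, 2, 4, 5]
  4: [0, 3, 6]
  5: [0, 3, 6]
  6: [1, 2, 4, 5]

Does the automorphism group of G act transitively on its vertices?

Automorphisms preserve degree, but G has vertices of degree 3 and vertices of degree 4; no automorphism maps one to the other, so G is not vertex-transitive.

No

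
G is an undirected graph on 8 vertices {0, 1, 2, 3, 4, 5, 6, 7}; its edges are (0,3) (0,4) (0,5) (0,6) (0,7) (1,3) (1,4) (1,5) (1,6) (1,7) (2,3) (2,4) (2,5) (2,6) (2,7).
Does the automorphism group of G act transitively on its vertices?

No

Automorphisms preserve degree, but G has vertices of degree 3 and vertices of degree 5; no automorphism maps one to the other, so G is not vertex-transitive.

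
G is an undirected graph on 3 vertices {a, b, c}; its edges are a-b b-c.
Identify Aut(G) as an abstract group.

Z_2

The degree sequence is [1, 2, 1]; the two degree-1 vertices a and c are the ends of a path, so G = P_3. The only nontrivial automorphism of a path is the end-to-end reflection, so Aut(G) ≅ Z_2.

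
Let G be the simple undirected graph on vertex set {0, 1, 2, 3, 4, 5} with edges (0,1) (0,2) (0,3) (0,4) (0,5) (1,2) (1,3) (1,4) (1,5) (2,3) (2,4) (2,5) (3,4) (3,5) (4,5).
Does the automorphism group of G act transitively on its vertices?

Yes

All 6 vertices are pairwise adjacent: G = K_6. Every bijection on the vertex set is an automorphism of K_6; hence Aut(K_6) ≅ S_6, order 720. This group acts transitively on the 6 vertices.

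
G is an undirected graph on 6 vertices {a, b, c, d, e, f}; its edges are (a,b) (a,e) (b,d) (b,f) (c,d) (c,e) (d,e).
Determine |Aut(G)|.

1

The degree sequence is [2, 3, 2, 3, 3, 1]. Checking the degree-preserving permutations of the vertex set shows that none except the identity preserves every edge, so Aut(G) is trivial.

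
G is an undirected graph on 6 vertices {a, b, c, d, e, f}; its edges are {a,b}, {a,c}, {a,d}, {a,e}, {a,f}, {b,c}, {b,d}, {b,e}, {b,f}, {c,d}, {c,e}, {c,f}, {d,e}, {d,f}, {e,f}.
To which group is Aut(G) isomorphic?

the symmetric group on 6 letters

Every vertex has degree 5, so G is the complete graph K_6. Every bijection on the vertex set is an automorphism of K_6; hence Aut(K_6) ≅ S_6, order 720.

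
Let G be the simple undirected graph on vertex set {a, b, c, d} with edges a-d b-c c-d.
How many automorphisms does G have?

The degree sequence is [1, 1, 2, 2]; the two degree-1 vertices a and b are the ends of a path, so G = P_4. The only nontrivial automorphism of a path is the end-to-end reflection, so Aut(G) ≅ Z_2.

2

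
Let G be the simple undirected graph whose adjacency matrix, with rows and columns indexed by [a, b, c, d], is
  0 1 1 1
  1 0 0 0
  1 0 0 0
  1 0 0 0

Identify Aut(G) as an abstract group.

Vertex a has degree 3 and every other vertex has degree 1, so G is the star K_{1,3} with centre a. Any automorphism fixes the centre and permutes the 3 leaves freely, so Aut(G) ≅ S_3 of order 3! = 6.

the symmetric group on 3 letters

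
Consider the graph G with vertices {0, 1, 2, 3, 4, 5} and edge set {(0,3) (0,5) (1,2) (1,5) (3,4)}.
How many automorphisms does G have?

The degree sequence is [2, 2, 1, 2, 1, 2]; the two degree-1 vertices 2 and 4 are the ends of a path, so G = P_6. A path has exactly one nontrivial symmetry — reversal — giving Aut(G) of order 2.

2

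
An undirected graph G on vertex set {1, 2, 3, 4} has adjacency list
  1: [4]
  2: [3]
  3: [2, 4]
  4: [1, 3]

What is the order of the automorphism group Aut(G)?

2

The degree sequence is [1, 1, 2, 2]; the two degree-1 vertices 1 and 2 are the ends of a path, so G = P_4. The only nontrivial automorphism of a path is the end-to-end reflection, so Aut(G) ≅ Z_2.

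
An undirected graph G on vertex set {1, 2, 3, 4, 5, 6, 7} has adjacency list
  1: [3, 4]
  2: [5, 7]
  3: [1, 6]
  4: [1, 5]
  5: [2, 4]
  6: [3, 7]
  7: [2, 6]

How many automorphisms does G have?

G is 2-regular and connected on 7 vertices, i.e. the cycle C_7. The automorphisms of the 7-cycle are exactly the symmetries of a regular 7-gon: the dihedral group D_7, |D_7| = 14.

14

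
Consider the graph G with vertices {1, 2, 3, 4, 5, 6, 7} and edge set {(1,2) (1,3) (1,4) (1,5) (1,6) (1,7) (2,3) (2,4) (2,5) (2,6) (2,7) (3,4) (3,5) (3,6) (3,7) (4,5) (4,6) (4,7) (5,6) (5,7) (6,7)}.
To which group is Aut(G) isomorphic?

the symmetric group on 7 letters

Every vertex has degree 6, so G is the complete graph K_7. Every bijection on the vertex set is an automorphism of K_7; hence Aut(K_7) ≅ S_7, order 5040.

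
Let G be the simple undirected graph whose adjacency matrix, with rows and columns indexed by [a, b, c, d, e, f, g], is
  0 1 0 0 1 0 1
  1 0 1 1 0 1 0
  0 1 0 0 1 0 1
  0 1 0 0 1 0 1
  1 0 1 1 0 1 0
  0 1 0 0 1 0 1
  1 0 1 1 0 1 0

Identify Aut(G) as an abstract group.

The vertices split by degree into {b, e, g} (degree 4) and {a, c, d, f} (degree 3); every edge runs between the two parts, so G is the complete bipartite graph K_{3,4}. Automorphisms preserve the bipartition setwise (since the parts differ in size) and act as S_4 × S_3 within it; |Aut| = 144.

S_4 × S_3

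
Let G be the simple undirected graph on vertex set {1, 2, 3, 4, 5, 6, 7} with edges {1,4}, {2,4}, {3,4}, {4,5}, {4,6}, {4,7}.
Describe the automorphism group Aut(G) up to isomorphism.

S_6

Vertex 4 has degree 6 and every other vertex has degree 1, so G is the star K_{1,6} with centre 4. The 6 leaves are pairwise interchangeable while the centre is fixed, giving Aut(G) = S_6.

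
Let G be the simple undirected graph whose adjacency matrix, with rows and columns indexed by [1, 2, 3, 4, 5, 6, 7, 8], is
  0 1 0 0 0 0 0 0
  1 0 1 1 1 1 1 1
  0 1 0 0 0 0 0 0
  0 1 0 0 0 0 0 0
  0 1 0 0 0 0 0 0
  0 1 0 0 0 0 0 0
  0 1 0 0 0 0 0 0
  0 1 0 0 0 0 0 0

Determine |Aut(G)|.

5040

Vertex 2 has degree 7 and every other vertex has degree 1, so G is the star K_{1,7} with centre 2. The 7 leaves are pairwise interchangeable while the centre is fixed, giving Aut(G) = S_7.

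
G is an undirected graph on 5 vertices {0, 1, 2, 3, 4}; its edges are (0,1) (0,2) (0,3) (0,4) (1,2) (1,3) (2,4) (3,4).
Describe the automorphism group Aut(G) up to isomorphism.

D_4

Vertex 0 is the unique vertex of degree 4; the remaining 4 vertices each have degree 3 and induce a cycle, so G is the wheel on 5 vertices with hub 0. Every automorphism fixes the hub and acts on the rim 4-cycle, so Aut(G) ≅ Aut(C_4) = D_4 of order 8.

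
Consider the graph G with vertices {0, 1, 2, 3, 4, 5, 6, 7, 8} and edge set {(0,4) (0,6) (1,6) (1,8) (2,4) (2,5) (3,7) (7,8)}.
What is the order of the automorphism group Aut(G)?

2

The degree sequence is [2, 2, 2, 1, 2, 1, 2, 2, 2]; the two degree-1 vertices 3 and 5 are the ends of a path, so G = P_9. A path has exactly one nontrivial symmetry — reversal — giving Aut(G) of order 2.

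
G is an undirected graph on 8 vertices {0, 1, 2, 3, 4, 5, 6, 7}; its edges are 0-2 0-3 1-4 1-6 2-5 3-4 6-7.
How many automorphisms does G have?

The degree sequence is [2, 2, 2, 2, 2, 1, 2, 1]; the two degree-1 vertices 5 and 7 are the ends of a path, so G = P_8. A path has exactly one nontrivial symmetry — reversal — giving Aut(G) of order 2.

2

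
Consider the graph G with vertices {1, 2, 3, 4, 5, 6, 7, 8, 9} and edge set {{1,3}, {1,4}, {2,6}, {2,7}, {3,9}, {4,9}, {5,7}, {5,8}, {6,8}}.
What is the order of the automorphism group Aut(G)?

G has two connected components, {2, 5, 6, 7, 8} and {1, 3, 4, 9}; each is 2-regular, so G = C_5 ⊔ C_4. No automorphism exchanges components of different sizes, hence Aut(G) is the direct product D_4 × D_5, order 80.

80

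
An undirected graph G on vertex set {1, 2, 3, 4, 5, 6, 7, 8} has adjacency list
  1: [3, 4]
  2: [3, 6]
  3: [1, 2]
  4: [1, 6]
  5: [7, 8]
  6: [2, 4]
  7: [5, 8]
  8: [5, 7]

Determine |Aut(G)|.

60

G has two connected components, {1, 2, 3, 4, 6} and {5, 7, 8}; each is 2-regular, so G = C_5 ⊔ C_3. No automorphism exchanges components of different sizes, hence Aut(G) is the direct product D_3 × D_5, order 60.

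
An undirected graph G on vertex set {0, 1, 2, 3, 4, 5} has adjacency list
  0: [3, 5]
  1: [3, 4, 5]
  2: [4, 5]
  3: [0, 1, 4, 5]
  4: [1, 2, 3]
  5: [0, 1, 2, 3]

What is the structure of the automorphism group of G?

the trivial group

Degrees alone do not determine every vertex (e.g. 0 and 2 both have degree 2), but their neighbour-degree multisets differ: N(0) has degrees [4, 4] while N(2) has degrees [3, 4]. Repeating this refinement separates all vertices, so the only automorphism is the identity.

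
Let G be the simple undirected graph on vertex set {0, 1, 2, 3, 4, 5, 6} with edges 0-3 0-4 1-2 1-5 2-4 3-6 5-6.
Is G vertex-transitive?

Every vertex has degree 2 and the graph is connected, so G is the 7-cycle C_7. The automorphisms of the 7-cycle are exactly the symmetries of a regular 7-gon: the dihedral group D_7, |D_7| = 14. Under this action every vertex can be carried to every other, so G is vertex-transitive.

Yes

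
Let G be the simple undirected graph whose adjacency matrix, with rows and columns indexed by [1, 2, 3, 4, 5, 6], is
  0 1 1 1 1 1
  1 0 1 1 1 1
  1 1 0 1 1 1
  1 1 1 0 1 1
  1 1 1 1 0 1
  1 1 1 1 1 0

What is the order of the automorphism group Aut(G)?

720

All 6 vertices are pairwise adjacent: G = K_6. Any permutation of the 6 vertices preserves K_6, so Aut(K_6) = S_6 of order 6! = 720.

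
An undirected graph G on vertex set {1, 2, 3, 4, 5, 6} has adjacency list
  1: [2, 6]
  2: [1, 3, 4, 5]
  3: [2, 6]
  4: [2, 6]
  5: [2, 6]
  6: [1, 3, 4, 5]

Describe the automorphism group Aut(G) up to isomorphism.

S_4 × S_2

The vertices split by degree into {2, 6} (degree 4) and {1, 3, 4, 5} (degree 2); every edge runs between the two parts, so G is the complete bipartite graph K_{2,4}. The parts have unequal sizes, so no automorphism swaps them; each part is permuted independently, giving S_4 × S_2 of order 4!·2! = 48.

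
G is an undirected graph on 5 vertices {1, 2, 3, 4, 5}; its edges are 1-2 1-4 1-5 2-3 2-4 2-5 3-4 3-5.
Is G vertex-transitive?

Vertex 2 is the only vertex of degree 4, so every automorphism fixes it; G is not vertex-transitive.

No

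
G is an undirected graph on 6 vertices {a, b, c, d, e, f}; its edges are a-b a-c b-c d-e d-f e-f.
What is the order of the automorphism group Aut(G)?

G has two connected components, {d, e, f} and {a, b, c}; each is 2-regular, so G = C_3 ⊔ C_3. Aut of a disjoint union of two copies of C_3 is the wreath product D_3 ≀ Z_2, of order 2·6² = 72.

72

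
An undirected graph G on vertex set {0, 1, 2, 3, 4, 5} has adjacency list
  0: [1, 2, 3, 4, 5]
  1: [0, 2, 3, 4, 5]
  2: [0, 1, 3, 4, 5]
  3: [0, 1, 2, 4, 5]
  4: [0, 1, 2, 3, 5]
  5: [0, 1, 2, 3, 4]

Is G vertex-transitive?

All 6 vertices are pairwise adjacent: G = K_6. Every bijection on the vertex set is an automorphism of K_6; hence Aut(K_6) ≅ S_6, order 720. This group acts transitively on the 6 vertices.

Yes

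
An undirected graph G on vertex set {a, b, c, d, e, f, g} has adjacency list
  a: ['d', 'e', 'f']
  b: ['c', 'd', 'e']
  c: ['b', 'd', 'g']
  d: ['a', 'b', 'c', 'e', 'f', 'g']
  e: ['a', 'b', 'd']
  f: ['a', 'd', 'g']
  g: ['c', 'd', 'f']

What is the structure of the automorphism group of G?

the dihedral group of order 12

Vertex d is the unique vertex of degree 6; the remaining 6 vertices each have degree 3 and induce a cycle, so G is the wheel on 7 vertices with hub d. Every automorphism fixes the hub and acts on the rim 6-cycle, so Aut(G) ≅ Aut(C_6) = D_6 of order 12.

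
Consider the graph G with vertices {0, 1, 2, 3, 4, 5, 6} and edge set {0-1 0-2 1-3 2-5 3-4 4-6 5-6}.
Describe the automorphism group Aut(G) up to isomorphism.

Every vertex has degree 2 and the graph is connected, so G is the 7-cycle C_7. C_7 has 7 rotations and 7 reflections, so Aut(C_7) ≅ D_7 of order 14.

the dihedral group of order 14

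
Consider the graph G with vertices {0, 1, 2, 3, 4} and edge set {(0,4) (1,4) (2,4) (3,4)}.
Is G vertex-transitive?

No

Vertex 4 is the only vertex of degree 4, so every automorphism fixes it; G is not vertex-transitive.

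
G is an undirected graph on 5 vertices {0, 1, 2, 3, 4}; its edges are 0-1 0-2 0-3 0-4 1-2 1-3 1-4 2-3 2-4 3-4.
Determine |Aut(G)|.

All 5 vertices are pairwise adjacent: G = K_5. Any permutation of the 5 vertices preserves K_5, so Aut(K_5) = S_5 of order 5! = 120.

120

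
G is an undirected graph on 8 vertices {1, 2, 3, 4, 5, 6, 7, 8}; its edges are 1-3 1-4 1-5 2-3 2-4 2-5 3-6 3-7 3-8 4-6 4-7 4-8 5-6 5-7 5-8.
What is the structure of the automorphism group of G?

The vertices split by degree into {3, 4, 5} (degree 5) and {1, 2, 6, 7, 8} (degree 3); every edge runs between the two parts, so G is the complete bipartite graph K_{3,5}. Automorphisms preserve the bipartition setwise (since the parts differ in size) and act as S_5 × S_3 within it; |Aut| = 720.

S_5 × S_3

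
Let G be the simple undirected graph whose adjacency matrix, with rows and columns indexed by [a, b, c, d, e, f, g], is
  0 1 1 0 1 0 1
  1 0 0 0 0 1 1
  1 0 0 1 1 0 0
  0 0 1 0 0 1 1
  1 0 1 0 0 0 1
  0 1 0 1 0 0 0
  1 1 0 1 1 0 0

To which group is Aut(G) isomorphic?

The degree sequence is [4, 3, 3, 3, 3, 2, 4]. Checking the degree-preserving permutations of the vertex set shows that none except the identity preserves every edge, so Aut(G) is trivial.

1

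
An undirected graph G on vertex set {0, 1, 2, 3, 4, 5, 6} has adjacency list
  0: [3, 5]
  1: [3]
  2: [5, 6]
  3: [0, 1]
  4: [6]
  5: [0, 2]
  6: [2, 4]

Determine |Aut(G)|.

2

The degree sequence is [2, 1, 2, 2, 1, 2, 2]; the two degree-1 vertices 1 and 4 are the ends of a path, so G = P_7. A path has exactly one nontrivial symmetry — reversal — giving Aut(G) of order 2.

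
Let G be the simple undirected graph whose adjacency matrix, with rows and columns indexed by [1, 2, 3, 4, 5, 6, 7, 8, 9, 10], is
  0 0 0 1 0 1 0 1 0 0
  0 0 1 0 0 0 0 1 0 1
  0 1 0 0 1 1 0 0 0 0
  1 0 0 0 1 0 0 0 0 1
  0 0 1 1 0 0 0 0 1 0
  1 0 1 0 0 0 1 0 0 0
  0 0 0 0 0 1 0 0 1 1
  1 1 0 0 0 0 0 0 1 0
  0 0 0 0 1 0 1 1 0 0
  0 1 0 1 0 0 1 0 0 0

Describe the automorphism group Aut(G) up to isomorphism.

G is 3-regular on 10 vertices with no triangles and no 4-cycles (girth 5): this is the Petersen graph. It is a classical fact that the Petersen graph has automorphism group S_5 (order 120), arising from its description as the Kneser graph K(5,2).

the symmetric group S_5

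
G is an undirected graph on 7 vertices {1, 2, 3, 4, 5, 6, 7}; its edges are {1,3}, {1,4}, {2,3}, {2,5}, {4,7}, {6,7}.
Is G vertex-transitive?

No

Automorphisms preserve degree, but G has vertices of degree 1 and vertices of degree 2; no automorphism maps one to the other, so G is not vertex-transitive.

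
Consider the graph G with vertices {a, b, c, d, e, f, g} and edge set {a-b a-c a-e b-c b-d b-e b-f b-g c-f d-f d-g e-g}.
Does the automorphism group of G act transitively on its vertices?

No

Vertex b is the only vertex of degree 6, so every automorphism fixes it; G is not vertex-transitive.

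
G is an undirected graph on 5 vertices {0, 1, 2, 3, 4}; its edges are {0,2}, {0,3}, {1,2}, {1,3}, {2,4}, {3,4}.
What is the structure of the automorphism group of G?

S_2 × S_3

The vertices split by degree into {2, 3} (degree 3) and {0, 1, 4} (degree 2); every edge runs between the two parts, so G is the complete bipartite graph K_{2,3}. The parts have unequal sizes, so no automorphism swaps them; each part is permuted independently, giving S_2 × S_3 of order 2!·3! = 12.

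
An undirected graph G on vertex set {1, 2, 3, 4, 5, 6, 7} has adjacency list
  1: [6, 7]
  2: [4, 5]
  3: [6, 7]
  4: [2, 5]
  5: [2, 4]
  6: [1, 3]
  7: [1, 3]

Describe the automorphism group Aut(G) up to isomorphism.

G has two connected components, {1, 3, 6, 7} and {2, 4, 5}; each is 2-regular, so G = C_4 ⊔ C_3. No automorphism exchanges components of different sizes, hence Aut(G) is the direct product D_4 × D_3, order 48.

D_4 × D_3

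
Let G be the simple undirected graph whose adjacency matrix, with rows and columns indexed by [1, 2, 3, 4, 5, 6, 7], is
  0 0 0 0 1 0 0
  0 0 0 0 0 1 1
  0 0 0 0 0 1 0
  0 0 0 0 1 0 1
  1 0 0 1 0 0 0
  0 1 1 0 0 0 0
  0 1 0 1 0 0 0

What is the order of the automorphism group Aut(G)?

2

The degree sequence is [1, 2, 1, 2, 2, 2, 2]; the two degree-1 vertices 1 and 3 are the ends of a path, so G = P_7. The only nontrivial automorphism of a path is the end-to-end reflection, so Aut(G) ≅ Z_2.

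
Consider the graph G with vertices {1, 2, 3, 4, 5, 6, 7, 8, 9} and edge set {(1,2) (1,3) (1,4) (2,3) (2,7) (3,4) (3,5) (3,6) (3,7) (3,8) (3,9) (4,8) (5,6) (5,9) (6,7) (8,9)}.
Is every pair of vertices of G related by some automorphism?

No

Vertex 3 is the only vertex of degree 8, so every automorphism fixes it; G is not vertex-transitive.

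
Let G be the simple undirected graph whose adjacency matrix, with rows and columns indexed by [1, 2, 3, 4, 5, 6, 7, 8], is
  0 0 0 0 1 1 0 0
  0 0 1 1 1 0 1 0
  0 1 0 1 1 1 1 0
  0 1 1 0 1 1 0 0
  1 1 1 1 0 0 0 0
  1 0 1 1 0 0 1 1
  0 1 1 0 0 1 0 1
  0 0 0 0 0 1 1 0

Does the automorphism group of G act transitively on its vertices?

No

Automorphisms preserve degree, but G has vertices of degree 2 and vertices of degree 5; no automorphism maps one to the other, so G is not vertex-transitive.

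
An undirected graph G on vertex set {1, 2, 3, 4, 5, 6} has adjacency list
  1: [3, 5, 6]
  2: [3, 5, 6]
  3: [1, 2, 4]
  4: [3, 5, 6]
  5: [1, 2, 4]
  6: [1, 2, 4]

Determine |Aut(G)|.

G is 3-regular and bipartite with parts {1, 2, 4} and {3, 5, 6} (each part is independent and every cross-pair is an edge), so G = K_{3,3}. Aut(K_{3,3}) is the wreath product S_3 ≀ Z_2: permute within each part, then optionally swap the parts; |Aut| = 2·(3!)² = 72.

72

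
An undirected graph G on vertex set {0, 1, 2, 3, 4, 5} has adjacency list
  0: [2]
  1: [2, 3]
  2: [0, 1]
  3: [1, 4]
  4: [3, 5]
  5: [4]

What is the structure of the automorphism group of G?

C_2

The degree sequence is [1, 2, 2, 2, 2, 1]; the two degree-1 vertices 0 and 5 are the ends of a path, so G = P_6. The only nontrivial automorphism of a path is the end-to-end reflection, so Aut(G) ≅ Z_2.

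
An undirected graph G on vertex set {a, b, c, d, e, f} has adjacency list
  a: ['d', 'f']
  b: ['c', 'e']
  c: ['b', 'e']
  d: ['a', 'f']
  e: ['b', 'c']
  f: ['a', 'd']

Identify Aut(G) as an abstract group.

G has two connected components, {b, c, e} and {a, d, f}; each is 2-regular, so G = C_3 ⊔ C_3. With two isomorphic components, Aut(G) = Aut(C_3) ≀ S_2 = (D_3 × D_3) ⋊ Z_2: permute each cycle by D_3, then optionally swap the two cycles. Order 2·(2·3)² = 72.

(D_3 × D_3) ⋊ Z_2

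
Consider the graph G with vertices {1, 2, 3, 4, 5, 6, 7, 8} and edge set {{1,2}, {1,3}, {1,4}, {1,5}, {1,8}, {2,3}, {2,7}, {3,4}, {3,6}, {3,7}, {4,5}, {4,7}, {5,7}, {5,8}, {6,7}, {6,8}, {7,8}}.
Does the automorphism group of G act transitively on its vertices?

No

Vertex 7 is the only vertex of degree 6, so every automorphism fixes it; G is not vertex-transitive.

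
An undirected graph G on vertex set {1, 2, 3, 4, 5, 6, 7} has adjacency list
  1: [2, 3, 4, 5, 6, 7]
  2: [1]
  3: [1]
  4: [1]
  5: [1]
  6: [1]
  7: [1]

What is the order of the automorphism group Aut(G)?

Vertex 1 has degree 6 and every other vertex has degree 1, so G is the star K_{1,6} with centre 1. The 6 leaves are pairwise interchangeable while the centre is fixed, giving Aut(G) = S_6.

720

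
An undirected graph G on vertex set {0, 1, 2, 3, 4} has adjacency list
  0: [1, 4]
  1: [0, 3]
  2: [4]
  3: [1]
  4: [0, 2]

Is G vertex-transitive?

No

Automorphisms preserve degree, but G has vertices of degree 1 and vertices of degree 2; no automorphism maps one to the other, so G is not vertex-transitive.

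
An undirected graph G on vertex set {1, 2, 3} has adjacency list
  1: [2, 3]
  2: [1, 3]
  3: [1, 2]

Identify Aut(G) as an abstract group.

Every vertex has degree 2, so G is the complete graph K_3. Any permutation of the 3 vertices preserves K_3, so Aut(K_3) = S_3 of order 3! = 6.

S_3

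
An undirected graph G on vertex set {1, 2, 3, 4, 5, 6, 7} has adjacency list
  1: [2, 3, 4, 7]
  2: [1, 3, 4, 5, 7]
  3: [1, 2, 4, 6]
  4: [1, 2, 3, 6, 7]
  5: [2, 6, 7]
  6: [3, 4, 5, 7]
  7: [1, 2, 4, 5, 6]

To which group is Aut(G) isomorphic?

{e}

The degree sequence is [4, 5, 4, 5, 3, 4, 5]. Checking the degree-preserving permutations of the vertex set shows that none except the identity preserves every edge, so Aut(G) is trivial.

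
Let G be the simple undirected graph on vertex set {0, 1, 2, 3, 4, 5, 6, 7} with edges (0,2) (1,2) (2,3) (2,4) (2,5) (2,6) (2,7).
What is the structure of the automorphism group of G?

S_7

Vertex 2 has degree 7 and every other vertex has degree 1, so G is the star K_{1,7} with centre 2. The 7 leaves are pairwise interchangeable while the centre is fixed, giving Aut(G) = S_7.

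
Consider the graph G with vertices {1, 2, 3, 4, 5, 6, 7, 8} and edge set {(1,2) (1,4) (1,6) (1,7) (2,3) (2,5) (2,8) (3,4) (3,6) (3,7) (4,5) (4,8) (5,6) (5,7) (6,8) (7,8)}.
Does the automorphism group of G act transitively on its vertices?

Yes

G is 4-regular and bipartite with parts {1, 3, 5, 8} and {2, 4, 6, 7} (each part is independent and every cross-pair is an edge), so G = K_{4,4}. Each part can be permuted independently (S_4 × S_4) and the two equal-size parts can also be swapped, giving (S_4 × S_4) ⋊ Z_2 of order 2·(4!)² = 1152. Under this action every vertex can be carried to every other, so G is vertex-transitive.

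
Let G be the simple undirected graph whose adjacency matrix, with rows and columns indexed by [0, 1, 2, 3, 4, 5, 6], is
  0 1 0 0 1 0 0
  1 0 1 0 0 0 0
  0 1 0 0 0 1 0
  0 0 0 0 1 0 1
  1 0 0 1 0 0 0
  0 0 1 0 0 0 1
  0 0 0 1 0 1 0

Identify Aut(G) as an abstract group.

D_7

Every vertex has degree 2 and the graph is connected, so G is the 7-cycle C_7. The automorphisms of the 7-cycle are exactly the symmetries of a regular 7-gon: the dihedral group D_7, |D_7| = 14.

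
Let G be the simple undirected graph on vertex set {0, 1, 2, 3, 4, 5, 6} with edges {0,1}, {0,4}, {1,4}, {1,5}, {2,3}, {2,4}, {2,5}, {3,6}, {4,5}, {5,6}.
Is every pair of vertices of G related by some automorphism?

Automorphisms preserve degree, but G has vertices of degree 2 and vertices of degree 4; no automorphism maps one to the other, so G is not vertex-transitive.

No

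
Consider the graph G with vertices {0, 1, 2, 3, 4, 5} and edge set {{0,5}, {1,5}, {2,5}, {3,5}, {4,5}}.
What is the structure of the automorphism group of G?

Vertex 5 has degree 5 and every other vertex has degree 1, so G is the star K_{1,5} with centre 5. The 5 leaves are pairwise interchangeable while the centre is fixed, giving Aut(G) = S_5.

S_5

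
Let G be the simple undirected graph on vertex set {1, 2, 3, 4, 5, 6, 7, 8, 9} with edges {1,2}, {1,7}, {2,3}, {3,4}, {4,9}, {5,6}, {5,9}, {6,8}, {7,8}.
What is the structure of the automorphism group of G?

G is 2-regular and connected on 9 vertices, i.e. the cycle C_9. C_9 has 9 rotations and 9 reflections, so Aut(C_9) ≅ D_9 of order 18.

the dihedral group of order 18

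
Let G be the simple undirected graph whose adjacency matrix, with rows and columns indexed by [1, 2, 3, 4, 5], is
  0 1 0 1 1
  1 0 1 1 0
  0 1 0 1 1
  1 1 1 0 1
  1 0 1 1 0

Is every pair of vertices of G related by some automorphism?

No

Vertex 4 is the only vertex of degree 4, so every automorphism fixes it; G is not vertex-transitive.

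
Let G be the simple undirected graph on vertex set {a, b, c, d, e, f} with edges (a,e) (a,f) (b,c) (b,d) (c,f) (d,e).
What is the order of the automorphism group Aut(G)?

12

Every vertex has degree 2 and the graph is connected, so G is the 6-cycle C_6. The automorphisms of the 6-cycle are exactly the symmetries of a regular 6-gon: the dihedral group D_6, |D_6| = 12.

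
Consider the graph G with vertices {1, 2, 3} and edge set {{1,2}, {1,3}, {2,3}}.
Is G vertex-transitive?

Every vertex has degree 2, so G is the complete graph K_3. Every bijection on the vertex set is an automorphism of K_3; hence Aut(K_3) ≅ S_3, order 6. Under this action every vertex can be carried to every other, so G is vertex-transitive.

Yes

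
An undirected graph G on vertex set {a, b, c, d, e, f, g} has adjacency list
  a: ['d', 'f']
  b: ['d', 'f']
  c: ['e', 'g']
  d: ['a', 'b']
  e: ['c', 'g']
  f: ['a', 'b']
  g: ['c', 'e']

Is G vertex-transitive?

G has two connected components, {a, b, d, f} and {c, e, g}; each is 2-regular, so G = C_4 ⊔ C_3. The orbit of a under Aut(G) is {a, b, d, f}, which does not contain c, so G is not vertex-transitive.

No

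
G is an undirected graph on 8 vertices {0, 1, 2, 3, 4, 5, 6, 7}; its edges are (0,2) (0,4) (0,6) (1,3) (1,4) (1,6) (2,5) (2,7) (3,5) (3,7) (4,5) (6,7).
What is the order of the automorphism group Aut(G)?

G is 3-regular and bipartite on 2^3 = 8 vertices with girth 4; it is the hypercube graph Q_3. Aut(Q_3) consists of the signed permutations of the 3 coordinate axes: 3! permutations times 2^3 sign flips, so |Aut| = 2^3·3! = 48.

48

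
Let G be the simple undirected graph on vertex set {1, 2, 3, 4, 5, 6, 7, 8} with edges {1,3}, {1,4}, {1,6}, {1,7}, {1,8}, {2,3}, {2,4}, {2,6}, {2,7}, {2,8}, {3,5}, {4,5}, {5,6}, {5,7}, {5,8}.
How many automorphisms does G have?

The vertices split by degree into {1, 2, 5} (degree 5) and {3, 4, 6, 7, 8} (degree 3); every edge runs between the two parts, so G is the complete bipartite graph K_{3,5}. The parts have unequal sizes, so no automorphism swaps them; each part is permuted independently, giving S_5 × S_3 of order 5!·3! = 720.

720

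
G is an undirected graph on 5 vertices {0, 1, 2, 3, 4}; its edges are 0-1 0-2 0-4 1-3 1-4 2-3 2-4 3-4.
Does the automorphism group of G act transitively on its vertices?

Vertex 4 is the only vertex of degree 4, so every automorphism fixes it; G is not vertex-transitive.

No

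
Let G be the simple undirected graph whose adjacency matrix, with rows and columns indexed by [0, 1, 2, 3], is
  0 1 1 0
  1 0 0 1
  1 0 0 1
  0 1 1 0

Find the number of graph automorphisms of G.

Every vertex has degree 2 and the graph is connected, so G is the 4-cycle C_4. The automorphisms of the 4-cycle are exactly the symmetries of a regular 4-gon: the dihedral group D_4, |D_4| = 8.

8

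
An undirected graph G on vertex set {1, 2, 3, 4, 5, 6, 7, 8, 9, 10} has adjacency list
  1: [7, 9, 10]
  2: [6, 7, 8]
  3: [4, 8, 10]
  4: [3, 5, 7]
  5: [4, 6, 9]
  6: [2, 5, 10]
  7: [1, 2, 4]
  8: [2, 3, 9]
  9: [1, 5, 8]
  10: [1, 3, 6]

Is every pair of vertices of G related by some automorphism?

Yes

G is 3-regular on 10 vertices with no triangles and no 4-cycles (girth 5): this is the Petersen graph. Viewing the Petersen graph as the Kneser graph K(5,2) — vertices are 2-subsets of {1,…,5}, edges join disjoint pairs — its automorphisms are exactly the permutations of the 5-element set, so Aut ≅ S_5 of order 120. This group acts transitively on the 10 vertices.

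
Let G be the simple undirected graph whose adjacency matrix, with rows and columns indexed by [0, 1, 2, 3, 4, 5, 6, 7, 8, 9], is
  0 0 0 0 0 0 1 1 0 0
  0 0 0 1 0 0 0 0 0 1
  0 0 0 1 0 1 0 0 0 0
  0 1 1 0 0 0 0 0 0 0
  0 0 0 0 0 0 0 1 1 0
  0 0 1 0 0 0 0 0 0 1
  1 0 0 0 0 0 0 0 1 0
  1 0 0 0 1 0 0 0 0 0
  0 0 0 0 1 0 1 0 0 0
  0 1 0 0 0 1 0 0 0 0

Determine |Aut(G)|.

G has two connected components, {1, 2, 3, 5, 9} and {0, 4, 6, 7, 8}; each is 2-regular, so G = C_5 ⊔ C_5. With two isomorphic components, Aut(G) = Aut(C_5) ≀ S_2 = (D_5 × D_5) ⋊ Z_2: permute each cycle by D_5, then optionally swap the two cycles. Order 2·(2·5)² = 200.

200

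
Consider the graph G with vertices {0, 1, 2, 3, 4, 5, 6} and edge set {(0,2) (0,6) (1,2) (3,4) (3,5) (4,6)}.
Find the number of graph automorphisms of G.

2

The degree sequence is [2, 1, 2, 2, 2, 1, 2]; the two degree-1 vertices 1 and 5 are the ends of a path, so G = P_7. A path has exactly one nontrivial symmetry — reversal — giving Aut(G) of order 2.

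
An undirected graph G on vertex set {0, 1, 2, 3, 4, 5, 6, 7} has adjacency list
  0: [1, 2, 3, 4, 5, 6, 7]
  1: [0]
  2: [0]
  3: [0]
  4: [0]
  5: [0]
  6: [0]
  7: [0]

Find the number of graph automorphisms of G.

Vertex 0 has degree 7 and every other vertex has degree 1, so G is the star K_{1,7} with centre 0. Any automorphism fixes the centre and permutes the 7 leaves freely, so Aut(G) ≅ S_7 of order 7! = 5040.

5040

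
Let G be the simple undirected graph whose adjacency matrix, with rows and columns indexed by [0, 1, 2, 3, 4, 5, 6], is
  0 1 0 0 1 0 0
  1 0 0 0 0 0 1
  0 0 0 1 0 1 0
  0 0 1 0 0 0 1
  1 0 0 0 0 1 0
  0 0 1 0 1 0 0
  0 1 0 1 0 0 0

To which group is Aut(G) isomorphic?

the dihedral group of order 14

G is 2-regular and connected on 7 vertices, i.e. the cycle C_7. The automorphisms of the 7-cycle are exactly the symmetries of a regular 7-gon: the dihedral group D_7, |D_7| = 14.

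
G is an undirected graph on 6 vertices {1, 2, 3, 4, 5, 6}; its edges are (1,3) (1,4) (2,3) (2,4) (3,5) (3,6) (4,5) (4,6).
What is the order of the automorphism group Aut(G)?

The vertices split by degree into {3, 4} (degree 4) and {1, 2, 5, 6} (degree 2); every edge runs between the two parts, so G is the complete bipartite graph K_{2,4}. Automorphisms preserve the bipartition setwise (since the parts differ in size) and act as S_4 × S_2 within it; |Aut| = 48.

48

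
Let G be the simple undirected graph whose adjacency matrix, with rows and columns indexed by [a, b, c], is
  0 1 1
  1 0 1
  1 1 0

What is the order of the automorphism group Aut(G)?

6

Every vertex has degree 2, so G is the complete graph K_3. Any permutation of the 3 vertices preserves K_3, so Aut(K_3) = S_3 of order 3! = 6.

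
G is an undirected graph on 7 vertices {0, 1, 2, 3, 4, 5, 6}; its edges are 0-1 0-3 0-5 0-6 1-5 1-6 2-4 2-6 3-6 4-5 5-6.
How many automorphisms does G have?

1

The degree sequence is [4, 3, 2, 2, 2, 4, 5]. Checking the degree-preserving permutations of the vertex set shows that none except the identity preserves every edge, so Aut(G) is trivial.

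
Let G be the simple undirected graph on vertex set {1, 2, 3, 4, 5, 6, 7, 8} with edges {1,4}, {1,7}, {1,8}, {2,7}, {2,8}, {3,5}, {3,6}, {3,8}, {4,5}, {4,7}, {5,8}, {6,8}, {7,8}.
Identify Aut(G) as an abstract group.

Degrees alone do not determine every vertex (e.g. 1 and 3 both have degree 3), but their neighbour-degree multisets differ: N(1) has degrees [3, 4, 6] while N(3) has degrees [2, 3, 6]. Repeating this refinement separates all vertices, so the only automorphism is the identity.

{e}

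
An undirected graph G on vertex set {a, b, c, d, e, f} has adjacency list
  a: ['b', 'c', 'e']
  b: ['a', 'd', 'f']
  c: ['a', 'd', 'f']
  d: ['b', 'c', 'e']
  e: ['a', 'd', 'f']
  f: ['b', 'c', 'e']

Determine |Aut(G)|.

G is 3-regular and bipartite with parts {a, d, f} and {b, c, e} (each part is independent and every cross-pair is an edge), so G = K_{3,3}. Each part can be permuted independently (S_3 × S_3) and the two equal-size parts can also be swapped, giving (S_3 × S_3) ⋊ Z_2 of order 2·(3!)² = 72.

72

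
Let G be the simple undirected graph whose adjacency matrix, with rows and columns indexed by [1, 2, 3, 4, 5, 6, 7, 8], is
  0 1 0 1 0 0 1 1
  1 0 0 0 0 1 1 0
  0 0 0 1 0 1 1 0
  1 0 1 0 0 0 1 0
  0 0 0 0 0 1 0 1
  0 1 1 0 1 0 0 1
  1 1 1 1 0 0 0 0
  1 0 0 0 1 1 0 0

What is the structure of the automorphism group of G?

The degree sequence is [4, 3, 3, 3, 2, 4, 4, 3]. Checking the degree-preserving permutations of the vertex set shows that none except the identity preserves every edge, so Aut(G) is trivial.

{e}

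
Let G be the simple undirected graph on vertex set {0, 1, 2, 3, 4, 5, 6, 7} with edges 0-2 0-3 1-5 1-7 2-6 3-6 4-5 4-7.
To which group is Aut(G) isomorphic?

D_4 ≀ Z_2

G has two connected components, {0, 2, 3, 6} and {1, 4, 5, 7}; each is 2-regular, so G = C_4 ⊔ C_4. Aut of a disjoint union of two copies of C_4 is the wreath product D_4 ≀ Z_2, of order 2·8² = 128.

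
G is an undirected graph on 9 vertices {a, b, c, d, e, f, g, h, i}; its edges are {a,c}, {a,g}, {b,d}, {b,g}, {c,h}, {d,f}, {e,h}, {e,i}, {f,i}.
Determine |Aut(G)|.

Every vertex has degree 2 and the graph is connected, so G is the 9-cycle C_9. C_9 has 9 rotations and 9 reflections, so Aut(C_9) ≅ D_9 of order 18.

18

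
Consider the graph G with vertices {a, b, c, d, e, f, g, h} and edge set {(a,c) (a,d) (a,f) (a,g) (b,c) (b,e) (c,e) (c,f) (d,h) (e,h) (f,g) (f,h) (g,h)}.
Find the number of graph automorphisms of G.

The degree sequence is [4, 2, 4, 2, 3, 4, 3, 4]. Checking the degree-preserving permutations of the vertex set shows that none except the identity preserves every edge, so Aut(G) is trivial.

1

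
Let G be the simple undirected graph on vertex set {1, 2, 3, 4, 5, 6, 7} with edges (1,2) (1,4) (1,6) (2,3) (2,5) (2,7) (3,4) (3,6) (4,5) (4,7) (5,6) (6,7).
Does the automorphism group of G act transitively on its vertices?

No

Automorphisms preserve degree, but G has vertices of degree 3 and vertices of degree 4; no automorphism maps one to the other, so G is not vertex-transitive.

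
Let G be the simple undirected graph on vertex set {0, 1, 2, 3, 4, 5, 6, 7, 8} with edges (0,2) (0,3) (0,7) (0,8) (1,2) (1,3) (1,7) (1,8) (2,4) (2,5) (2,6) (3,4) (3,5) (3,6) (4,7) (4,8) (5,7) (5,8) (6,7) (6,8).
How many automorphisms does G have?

2880

The vertices split by degree into {2, 3, 7, 8} (degree 5) and {0, 1, 4, 5, 6} (degree 4); every edge runs between the two parts, so G is the complete bipartite graph K_{4,5}. The parts have unequal sizes, so no automorphism swaps them; each part is permuted independently, giving S_5 × S_4 of order 5!·4! = 2880.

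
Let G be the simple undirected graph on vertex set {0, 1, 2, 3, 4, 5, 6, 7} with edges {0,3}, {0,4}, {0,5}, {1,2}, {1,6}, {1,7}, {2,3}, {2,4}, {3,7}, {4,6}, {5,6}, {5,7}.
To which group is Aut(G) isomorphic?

G is 3-regular and bipartite on 2^3 = 8 vertices with girth 4; it is the hypercube graph Q_3. The symmetry group of the 3-cube is the hyperoctahedral group B_3 = Z_2 ≀ S_3, of order 2^3·3! = 48.

the hyperoctahedral group B_3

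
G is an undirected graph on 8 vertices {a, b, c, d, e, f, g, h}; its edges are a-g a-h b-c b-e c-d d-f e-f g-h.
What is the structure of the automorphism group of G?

D_5 × D_3

G has two connected components, {b, c, d, e, f} and {a, g, h}; each is 2-regular, so G = C_5 ⊔ C_3. The components are non-isomorphic (different sizes), so Aut(G) = Aut(C_5) × Aut(C_3) = D_5 × D_3 of order 10·6 = 60.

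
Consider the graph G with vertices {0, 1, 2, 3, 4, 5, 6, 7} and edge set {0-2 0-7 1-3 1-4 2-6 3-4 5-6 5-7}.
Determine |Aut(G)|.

60

G has two connected components, {0, 2, 5, 6, 7} and {1, 3, 4}; each is 2-regular, so G = C_5 ⊔ C_3. The components are non-isomorphic (different sizes), so Aut(G) = Aut(C_5) × Aut(C_3) = D_5 × D_3 of order 10·6 = 60.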